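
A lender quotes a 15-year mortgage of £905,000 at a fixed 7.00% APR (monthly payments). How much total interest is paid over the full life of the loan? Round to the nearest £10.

At 7.00% the monthly rate is 0.0058333, so the payment is 905,000 × 0.0058333 / (1 − 1.0058333^−180) = £8,134.40.
Total paid = 180 × £8,134.40 = £1,464,192.00; interest = £1,464,192.00 − £905,000 = £559,192.00.

£559,190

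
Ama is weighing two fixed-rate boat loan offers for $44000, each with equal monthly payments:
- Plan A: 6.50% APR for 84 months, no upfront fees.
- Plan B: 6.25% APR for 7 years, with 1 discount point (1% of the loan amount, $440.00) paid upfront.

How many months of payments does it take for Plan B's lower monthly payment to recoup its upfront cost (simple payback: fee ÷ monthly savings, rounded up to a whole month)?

83 months

Plan A: monthly rate = 6.5%/12 = 0.0054167; payment = 44,000 × 0.0054167 / (1 − (1+0.0054167)^−84) = $653.38.
Plan B: monthly rate = 6.25%/12 = 0.0052083; payment = 44,000 × 0.0052083 / (1 − (1+0.0052083)^−84) = $648.06.
Monthly savings = $653.38 − $648.06 = $5.32.
Break-even = $440.00 / $5.32 = 82.71 → 83 months.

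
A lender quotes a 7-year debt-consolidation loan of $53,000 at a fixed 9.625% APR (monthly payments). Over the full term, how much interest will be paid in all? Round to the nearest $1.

At 9.625% the monthly rate is 0.0080208, so the payment is 53,000 × 0.0080208 / (1 − 1.0080208^−84) = $869.63.
Total paid = 84 × $869.63 = $73,048.92; interest = $73,048.92 − $53,000 = $20,048.92.

$20,049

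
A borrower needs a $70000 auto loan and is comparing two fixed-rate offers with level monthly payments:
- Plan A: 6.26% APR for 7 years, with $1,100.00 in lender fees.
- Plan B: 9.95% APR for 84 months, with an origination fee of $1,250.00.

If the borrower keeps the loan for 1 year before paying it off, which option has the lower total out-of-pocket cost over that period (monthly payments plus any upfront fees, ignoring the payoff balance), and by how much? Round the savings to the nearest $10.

Plan A by $1,700

Plan A: monthly rate = 6.26%/12 = 0.0052167; payment = 70,000 × 0.0052167 / (1 − (1+0.0052167)^−84) = $1,031.35.
Plan B: monthly rate = 9.95%/12 = 0.0082917; payment = 70,000 × 0.0082917 / (1 − (1+0.0082917)^−84) = $1,160.28.
Over 12 months: Plan A costs 12 × $1,031.35 + $1,100.00 = $13,476.20; Plan B costs 12 × $1,160.28 + $1,250.00 = $15,173.36.
Plan A is cheaper by $15,173.36 − $13,476.20 = $1,697.16.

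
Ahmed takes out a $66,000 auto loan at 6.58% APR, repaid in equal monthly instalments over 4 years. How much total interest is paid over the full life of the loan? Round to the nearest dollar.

At 6.58% the monthly rate is 0.0054833, so the payment is 66,000 × 0.0054833 / (1 − 1.0054833^−48) = $1,567.62.
Total paid = 48 × $1,567.62 = $75,245.76; interest = $75,245.76 − $66,000 = $9,245.76.

$9,246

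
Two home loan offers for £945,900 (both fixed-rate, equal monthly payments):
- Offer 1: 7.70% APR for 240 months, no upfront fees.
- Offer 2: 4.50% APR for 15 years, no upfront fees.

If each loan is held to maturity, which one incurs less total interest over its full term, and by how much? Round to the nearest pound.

Offer 1: monthly rate = 7.7%/12 = 0.0064167; payment = 945,900 × 0.0064167 / (1 − (1+0.0064167)^−240) = £7,736.20.
Total interest on Offer 1 = 240 × £7,736.20 − £945,900 = £910,788.00.
Offer 2: at 4.50% the monthly rate is 0.0037500, so the payment is 945,900 × 0.0037500 / (1 − 1.0037500^−180) = £7,236.07.
Total interest on Offer 2 = 180 × £7,236.07 − £945,900 = £356,592.60.
Offer 2 is lower by £554,195.40.

Offer 2 by £554,195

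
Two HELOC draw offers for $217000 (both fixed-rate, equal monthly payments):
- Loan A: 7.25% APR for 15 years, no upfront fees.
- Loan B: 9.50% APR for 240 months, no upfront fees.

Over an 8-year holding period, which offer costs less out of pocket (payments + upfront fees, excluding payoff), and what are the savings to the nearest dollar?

Loan A by $4,014

Loan A: monthly rate = 7.25%/12 = 0.0060417; payment = 217,000 × 0.0060417 / (1 − (1+0.0060417)^−180) = $1,980.91.
Loan B: monthly rate = 9.5%/12 = 0.0079167; payment = 217,000 × 0.0079167 / (1 − (1+0.0079167)^−240) = $2,022.72.
Over 96 months: Loan A costs 96 × $1,980.91 = $190,167.36; Loan B costs 96 × $2,022.72 = $194,181.12.
Loan A is cheaper by $194,181.12 − $190,167.36 = $4,013.76.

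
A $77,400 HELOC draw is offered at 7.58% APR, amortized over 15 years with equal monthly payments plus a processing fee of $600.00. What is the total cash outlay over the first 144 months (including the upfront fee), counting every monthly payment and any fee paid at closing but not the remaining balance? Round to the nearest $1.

Monthly rate = 7.58%/12 = 0.0063167; payment = 77,400 × 0.0063167 / (1 − (1+0.0063167)^−180) = $721.03.
Total outlay = 144 × $721.03 + $600.00 = $104,428.32.

$104,428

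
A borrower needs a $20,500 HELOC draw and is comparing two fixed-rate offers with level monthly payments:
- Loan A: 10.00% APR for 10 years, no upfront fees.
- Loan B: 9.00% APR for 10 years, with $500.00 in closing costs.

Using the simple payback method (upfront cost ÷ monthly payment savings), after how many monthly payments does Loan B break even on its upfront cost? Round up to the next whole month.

Loan A: at 10.00% the monthly rate is 0.0083333, so the payment is 20,500 × 0.0083333 / (1 − 1.0083333^−120) = $270.91.
Loan B: at 9.00% the monthly rate is 0.0075000, so the payment is 20,500 × 0.0075000 / (1 − 1.0075000^−120) = $259.69.
Monthly savings = $270.91 − $259.69 = $11.22.
Break-even = $500.00 / $11.22 = 44.56 → 45 months.

45 months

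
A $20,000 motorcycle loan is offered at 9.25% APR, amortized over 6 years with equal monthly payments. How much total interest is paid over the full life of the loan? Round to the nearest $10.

Monthly rate = 9.25%/12 = 0.0077083; payment = 20,000 × 0.0077083 / (1 − (1+0.0077083)^−72) = $363.00.
Total paid = 72 × $363.00 = $26,136.00; interest = $26,136.00 − $20,000 = $6,136.00.

$6,140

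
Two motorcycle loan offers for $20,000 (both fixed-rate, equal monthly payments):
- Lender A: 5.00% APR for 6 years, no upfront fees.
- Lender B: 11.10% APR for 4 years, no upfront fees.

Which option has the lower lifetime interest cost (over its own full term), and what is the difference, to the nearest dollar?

Lender A by $1,667

Lender A: monthly rate = 5%/12 = 0.0041667; payment = 20,000 × 0.0041667 / (1 − (1+0.0041667)^−72) = $322.10.
Total interest on Lender A = 72 × $322.10 − $20,000 = $3,191.20.
Lender B: monthly rate = 11.1%/12 = 0.0092500; payment = 20,000 × 0.0092500 / (1 − (1+0.0092500)^−48) = $517.88.
Total interest on Lender B = 48 × $517.88 − $20,000 = $4,858.24.
Lender A is lower by $1,667.04.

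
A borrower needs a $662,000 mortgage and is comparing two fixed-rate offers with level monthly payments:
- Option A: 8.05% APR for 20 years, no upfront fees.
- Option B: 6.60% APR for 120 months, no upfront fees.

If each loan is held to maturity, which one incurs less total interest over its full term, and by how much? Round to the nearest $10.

Option A: at 8.05% the monthly rate is 0.0067083, so the payment is 662,000 × 0.0067083 / (1 − 1.0067083^−240) = $5,557.85.
Total interest on Option A = 240 × $5,557.85 − $662,000 = $671,884.00.
Option B: at 6.60% the monthly rate is 0.0055000, so the payment is 662,000 × 0.0055000 / (1 − 1.0055000^−120) = $7,550.60.
Total interest on Option B = 120 × $7,550.60 − $662,000 = $244,072.00.
Option B is lower by $427,812.00.

Option B by $427,810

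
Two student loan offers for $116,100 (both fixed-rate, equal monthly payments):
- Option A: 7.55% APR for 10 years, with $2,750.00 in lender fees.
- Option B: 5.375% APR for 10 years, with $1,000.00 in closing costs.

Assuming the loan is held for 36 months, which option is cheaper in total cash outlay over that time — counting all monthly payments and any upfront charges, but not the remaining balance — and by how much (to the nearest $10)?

Option B by $6,370

Option A: monthly rate = 7.55%/12 = 0.0062917; payment = 116,100 × 0.0062917 / (1 − (1+0.0062917)^−120) = $1,381.16.
Option B: at 5.375% the monthly rate is 0.0044792, so the payment is 116,100 × 0.0044792 / (1 − 1.0044792^−120) = $1,252.81.
Over 36 months: Option A costs 36 × $1,381.16 + $2,750.00 = $52,471.76; Option B costs 36 × $1,252.81 + $1,000.00 = $46,101.16.
Option B is cheaper by $52,471.76 − $46,101.16 = $6,370.60.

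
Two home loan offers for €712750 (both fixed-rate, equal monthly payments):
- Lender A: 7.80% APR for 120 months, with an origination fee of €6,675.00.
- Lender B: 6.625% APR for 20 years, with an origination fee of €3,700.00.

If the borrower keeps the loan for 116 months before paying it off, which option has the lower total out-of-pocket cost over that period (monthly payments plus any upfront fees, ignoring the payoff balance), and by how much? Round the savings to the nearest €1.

Lender A: monthly rate = 7.8%/12 = 0.0065000; payment = 712,750 × 0.0065000 / (1 − (1+0.0065000)^−120) = €8,572.48.
Lender B: at 6.625% the monthly rate is 0.0055208, so the payment is 712,750 × 0.0055208 / (1 − 1.0055208^−240) = €5,366.65.
Over 116 months: Lender A costs 116 × €8,572.48 + €6,675.00 = €1,001,082.68; Lender B costs 116 × €5,366.65 + €3,700.00 = €626,231.40.
Lender B is cheaper by €1,001,082.68 − €626,231.40 = €374,851.28.

Lender B by €374,851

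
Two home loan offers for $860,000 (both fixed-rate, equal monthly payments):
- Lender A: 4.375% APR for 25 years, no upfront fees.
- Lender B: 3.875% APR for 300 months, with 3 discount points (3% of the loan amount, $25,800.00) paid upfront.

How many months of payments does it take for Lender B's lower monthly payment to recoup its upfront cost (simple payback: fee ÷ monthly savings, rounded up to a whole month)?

Lender A: at 4.375% the monthly rate is 0.0036458, so the payment is 860,000 × 0.0036458 / (1 − 1.0036458^−300) = $4,719.35.
Lender B: monthly rate = 3.875%/12 = 0.0032292; payment = 860,000 × 0.0032292 / (1 − (1+0.0032292)^−300) = $4,480.25.
Monthly savings = $4,719.35 − $4,480.25 = $239.10.
Break-even = $25,800.00 / $239.10 = 107.90 → 108 months.

108 months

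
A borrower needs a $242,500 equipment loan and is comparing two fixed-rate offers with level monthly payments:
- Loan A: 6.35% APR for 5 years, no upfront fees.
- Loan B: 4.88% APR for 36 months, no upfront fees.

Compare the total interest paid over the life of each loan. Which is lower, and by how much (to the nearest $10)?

Loan B by $22,490

Loan A: at 6.35% the monthly rate is 0.0052917, so the payment is 242,500 × 0.0052917 / (1 − 1.0052917^−60) = $4,727.77.
Total interest on Loan A = 60 × $4,727.77 − $242,500 = $41,166.20.
Loan B: at 4.88% the monthly rate is 0.0040667, so the payment is 242,500 × 0.0040667 / (1 − 1.0040667^−36) = $7,254.88.
Total interest on Loan B = 36 × $7,254.88 − $242,500 = $18,675.68.
Loan B is lower by $22,490.52.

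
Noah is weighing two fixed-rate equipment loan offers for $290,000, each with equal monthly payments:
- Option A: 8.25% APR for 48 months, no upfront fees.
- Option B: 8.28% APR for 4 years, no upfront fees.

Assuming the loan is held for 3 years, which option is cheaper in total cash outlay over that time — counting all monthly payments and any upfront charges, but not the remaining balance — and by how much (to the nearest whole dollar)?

Option A: at 8.25% the monthly rate is 0.0068750, so the payment is 290,000 × 0.0068750 / (1 − 1.0068750^−48) = $7,113.83.
Option B: monthly rate = 8.28%/12 = 0.0069000; payment = 290,000 × 0.0069000 / (1 − (1+0.0069000)^−48) = $7,117.92.
Over 36 months: Option A costs 36 × $7,113.83 = $256,097.88; Option B costs 36 × $7,117.92 = $256,245.12.
Option A is cheaper by $256,245.12 − $256,097.88 = $147.24.

Option A by $147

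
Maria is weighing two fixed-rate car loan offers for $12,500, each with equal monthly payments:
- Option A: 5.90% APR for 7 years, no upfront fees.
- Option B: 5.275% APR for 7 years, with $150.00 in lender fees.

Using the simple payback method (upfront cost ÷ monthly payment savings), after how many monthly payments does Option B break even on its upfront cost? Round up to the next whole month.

Option A: monthly rate = 5.9%/12 = 0.0049167; payment = 12,500 × 0.0049167 / (1 − (1+0.0049167)^−84) = $182.01.
Option B: at 5.275% the monthly rate is 0.0043958, so the payment is 12,500 × 0.0043958 / (1 − 1.0043958^−84) = $178.29.
Monthly savings = $182.01 − $178.29 = $3.72.
Break-even = $150.00 / $3.72 = 40.32 → 41 months.

41 months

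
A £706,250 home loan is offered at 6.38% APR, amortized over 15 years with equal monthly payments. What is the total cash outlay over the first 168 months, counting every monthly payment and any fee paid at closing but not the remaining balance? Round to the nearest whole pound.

Monthly rate = 6.38%/12 = 0.0053167; payment = 706,250 × 0.0053167 / (1 − (1+0.0053167)^−180) = £6,105.70.
Total outlay = 168 × £6,105.70 = £1,025,757.60.

£1,025,758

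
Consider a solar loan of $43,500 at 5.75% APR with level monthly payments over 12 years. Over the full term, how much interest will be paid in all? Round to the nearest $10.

$16,820

Monthly rate = 5.75%/12 = 0.0047917; payment = 43,500 × 0.0047917 / (1 − (1+0.0047917)^−144) = $418.89.
Total paid = 144 × $418.89 = $60,320.16; interest = $60,320.16 − $43,500 = $16,820.16.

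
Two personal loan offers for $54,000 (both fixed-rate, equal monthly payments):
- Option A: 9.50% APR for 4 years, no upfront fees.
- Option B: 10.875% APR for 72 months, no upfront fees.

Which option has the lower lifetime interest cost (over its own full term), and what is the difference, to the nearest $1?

Option A by $8,637

Option A: monthly rate = 9.5%/12 = 0.0079167; payment = 54,000 × 0.0079167 / (1 − (1+0.0079167)^−48) = $1,356.65.
Total interest on Option A = 48 × $1,356.65 − $54,000 = $11,119.20.
Option B: monthly rate = 10.875%/12 = 0.0090625; payment = 54,000 × 0.0090625 / (1 − (1+0.0090625)^−72) = $1,024.39.
Total interest on Option B = 72 × $1,024.39 − $54,000 = $19,756.08.
Option A is lower by $8,636.88.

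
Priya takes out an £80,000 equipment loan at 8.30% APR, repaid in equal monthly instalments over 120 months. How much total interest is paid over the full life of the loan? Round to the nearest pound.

At 8.30% the monthly rate is 0.0069167, so the payment is 80,000 × 0.0069167 / (1 − 1.0069167^−120) = £983.35.
Total paid = 120 × £983.35 = £118,002.00; interest = £118,002.00 − £80,000 = £38,002.00.

£38,002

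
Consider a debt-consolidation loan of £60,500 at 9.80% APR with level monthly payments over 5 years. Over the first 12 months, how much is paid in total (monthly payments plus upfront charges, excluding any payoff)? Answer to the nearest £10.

£15,350

At 9.80% the monthly rate is 0.0081667, so the payment is 60,500 × 0.0081667 / (1 − 1.0081667^−60) = £1,279.50.
Total outlay = 12 × £1,279.50 = £15,354.00.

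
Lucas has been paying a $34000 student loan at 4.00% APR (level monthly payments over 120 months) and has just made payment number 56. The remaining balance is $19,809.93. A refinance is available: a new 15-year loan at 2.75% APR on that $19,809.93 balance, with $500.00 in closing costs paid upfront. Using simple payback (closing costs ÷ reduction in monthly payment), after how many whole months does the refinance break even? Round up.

3 months

Current payment = 34,000 × 4%/12 / (1 − (1+0.0033333)^−120) = $344.23.
Refinanced payment = 19,809.93 × 0.0022917 / (1 − (1+0.0022917)^−180) = $134.43.
Monthly savings = $344.23 − $134.43 = $209.80.
Break-even = $500.00 / $209.80 = 2.38 → 3 months.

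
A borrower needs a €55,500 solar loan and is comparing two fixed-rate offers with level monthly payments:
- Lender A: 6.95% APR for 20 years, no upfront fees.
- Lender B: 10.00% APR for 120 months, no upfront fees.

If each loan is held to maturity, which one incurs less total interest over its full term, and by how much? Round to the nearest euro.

Lender B by €14,858

Lender A: at 6.95% the monthly rate is 0.0057917, so the payment is 55,500 × 0.0057917 / (1 − 1.0057917^−240) = €428.63.
Total interest on Lender A = 240 × €428.63 − €55,500 = €47,371.20.
Lender B: monthly rate = 10%/12 = 0.0083333; payment = 55,500 × 0.0083333 / (1 − (1+0.0083333)^−120) = €733.44.
Total interest on Lender B = 120 × €733.44 − €55,500 = €32,512.80.
Lender B is lower by €14,858.40.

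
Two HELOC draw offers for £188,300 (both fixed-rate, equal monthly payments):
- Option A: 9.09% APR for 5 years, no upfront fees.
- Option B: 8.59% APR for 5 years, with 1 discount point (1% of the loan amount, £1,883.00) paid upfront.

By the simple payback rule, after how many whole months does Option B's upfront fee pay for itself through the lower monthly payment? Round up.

42 months

Option A: at 9.09% the monthly rate is 0.0075750, so the payment is 188,300 × 0.0075750 / (1 − 1.0075750^−60) = £3,917.03.
Option B: monthly rate = 8.59%/12 = 0.0071583; payment = 188,300 × 0.0071583 / (1 − (1+0.0071583)^−60) = £3,871.44.
Monthly savings = £3,917.03 − £3,871.44 = £45.59.
Break-even = £1,883.00 / £45.59 = 41.30 → 42 months.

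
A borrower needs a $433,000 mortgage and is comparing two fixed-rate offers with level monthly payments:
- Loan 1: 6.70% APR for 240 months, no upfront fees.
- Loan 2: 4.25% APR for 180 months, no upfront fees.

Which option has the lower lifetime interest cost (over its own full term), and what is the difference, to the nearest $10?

Loan 2 by $200,760

Loan 1: monthly rate = 6.7%/12 = 0.0055833; payment = 433,000 × 0.0055833 / (1 − (1+0.0055833)^−240) = $3,279.52.
Total interest on Loan 1 = 240 × $3,279.52 − $433,000 = $354,084.80.
Loan 2: monthly rate = 4.25%/12 = 0.0035417; payment = 433,000 × 0.0035417 / (1 − (1+0.0035417)^−180) = $3,257.37.
Total interest on Loan 2 = 180 × $3,257.37 − $433,000 = $153,326.60.
Loan 2 is lower by $200,758.20.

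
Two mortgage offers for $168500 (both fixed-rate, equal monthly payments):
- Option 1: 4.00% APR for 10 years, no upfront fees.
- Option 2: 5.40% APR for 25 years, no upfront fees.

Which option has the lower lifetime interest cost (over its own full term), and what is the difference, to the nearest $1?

Option 1 by $102,692

Option 1: monthly rate = 4%/12 = 0.0033333; payment = 168,500 × 0.0033333 / (1 − (1+0.0033333)^−120) = $1,705.98.
Total interest on Option 1 = 120 × $1,705.98 − $168,500 = $36,217.60.
Option 2: at 5.40% the monthly rate is 0.0045000, so the payment is 168,500 × 0.0045000 / (1 − 1.0045000^−300) = $1,024.70.
Total interest on Option 2 = 300 × $1,024.70 − $168,500 = $138,910.00.
Option 1 is lower by $102,692.40.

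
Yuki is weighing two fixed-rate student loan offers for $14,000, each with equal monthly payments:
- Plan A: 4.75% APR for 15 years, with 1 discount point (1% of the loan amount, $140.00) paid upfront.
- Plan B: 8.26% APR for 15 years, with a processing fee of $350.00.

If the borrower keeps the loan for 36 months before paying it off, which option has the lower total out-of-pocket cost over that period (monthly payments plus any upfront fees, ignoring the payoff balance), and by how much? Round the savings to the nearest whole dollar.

Plan A by $1,182

Plan A: at 4.75% the monthly rate is 0.0039583, so the payment is 14,000 × 0.0039583 / (1 − 1.0039583^−180) = $108.90.
Plan B: monthly rate = 8.26%/12 = 0.0068833; payment = 14,000 × 0.0068833 / (1 − (1+0.0068833)^−180) = $135.90.
Over 36 months: Plan A costs 36 × $108.90 + $140.00 = $4,060.40; Plan B costs 36 × $135.90 + $350.00 = $5,242.40.
Plan A is cheaper by $5,242.40 − $4,060.40 = $1,182.00.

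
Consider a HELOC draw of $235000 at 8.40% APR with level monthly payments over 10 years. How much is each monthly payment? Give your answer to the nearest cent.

$2,901.11

Monthly rate = 8.4%/12 = 0.0070000; payment = 235,000 × 0.0070000 / (1 − (1+0.0070000)^−120) = $2,901.11.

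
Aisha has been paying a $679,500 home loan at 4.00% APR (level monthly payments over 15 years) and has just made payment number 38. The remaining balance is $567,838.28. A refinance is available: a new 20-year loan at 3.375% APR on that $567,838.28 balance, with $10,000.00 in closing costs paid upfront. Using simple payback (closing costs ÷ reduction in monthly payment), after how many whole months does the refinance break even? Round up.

6 months

Current payment = 679,500 × 4%/12 / (1 − (1+0.0033333)^−180) = $5,026.18.
Refinanced payment = 567,838.28 × 0.0028125 / (1 − (1+0.0028125)^−240) = $3,256.88.
Monthly savings = $5,026.18 − $3,256.88 = $1,769.30.
Break-even = $10,000.00 / $1,769.30 = 5.65 → 6 months.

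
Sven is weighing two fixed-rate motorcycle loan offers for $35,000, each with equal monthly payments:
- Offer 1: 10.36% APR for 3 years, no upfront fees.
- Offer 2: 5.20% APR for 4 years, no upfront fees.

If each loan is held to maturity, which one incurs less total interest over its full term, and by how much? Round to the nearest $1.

Offer 1: at 10.36% the monthly rate is 0.0086333, so the payment is 35,000 × 0.0086333 / (1 − 1.0086333^−36) = $1,135.28.
Total interest on Offer 1 = 36 × $1,135.28 − $35,000 = $5,870.08.
Offer 2: monthly rate = 5.2%/12 = 0.0043333; payment = 35,000 × 0.0043333 / (1 − (1+0.0043333)^−48) = $809.20.
Total interest on Offer 2 = 48 × $809.20 − $35,000 = $3,841.60.
Offer 2 is lower by $2,028.48.

Offer 2 by $2,028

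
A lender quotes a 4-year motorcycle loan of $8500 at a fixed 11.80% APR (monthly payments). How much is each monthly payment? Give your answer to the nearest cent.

$223.00

At 11.80% the monthly rate is 0.0098333, so the payment is 8,500 × 0.0098333 / (1 − 1.0098333^−48) = $223.00.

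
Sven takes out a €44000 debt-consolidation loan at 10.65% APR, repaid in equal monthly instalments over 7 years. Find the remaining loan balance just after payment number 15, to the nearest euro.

€38,334

With monthly rate i = 10.65%/12 = 0.0088750, the balance after k of n payments is P · [(1+i)^n − (1+i)^k] / [(1+i)^n − 1].
(1+0.0088750)^84 = 2.10057536 and (1+0.0088750)^15 = 1.14172209, so the balance is 44,000 × (2.10057536 − 1.14172209) / (2.10057536 − 1) = €38,334.08.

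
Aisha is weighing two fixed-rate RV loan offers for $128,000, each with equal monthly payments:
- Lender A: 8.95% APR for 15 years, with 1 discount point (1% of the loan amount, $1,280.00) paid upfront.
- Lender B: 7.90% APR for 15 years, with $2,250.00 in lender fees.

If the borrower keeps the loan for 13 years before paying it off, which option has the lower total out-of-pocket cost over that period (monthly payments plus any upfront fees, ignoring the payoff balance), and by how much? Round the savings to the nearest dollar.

Lender A: monthly rate = 8.95%/12 = 0.0074583; payment = 128,000 × 0.0074583 / (1 − (1+0.0074583)^−180) = $1,294.46.
Lender B: monthly rate = 7.9%/12 = 0.0065833; payment = 128,000 × 0.0065833 / (1 − (1+0.0065833)^−180) = $1,215.86.
Over 156 months: Lender A costs 156 × $1,294.46 + $1,280.00 = $203,215.76; Lender B costs 156 × $1,215.86 + $2,250.00 = $191,924.16.
Lender B is cheaper by $203,215.76 − $191,924.16 = $11,291.60.

Lender B by $11,292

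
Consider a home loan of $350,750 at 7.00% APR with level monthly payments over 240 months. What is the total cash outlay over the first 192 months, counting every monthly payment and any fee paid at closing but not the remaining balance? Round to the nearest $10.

$522,120

At 7.00% the monthly rate is 0.0058333, so the payment is 350,750 × 0.0058333 / (1 − 1.0058333^−240) = $2,719.36.
Total outlay = 192 × $2,719.36 = $522,117.12.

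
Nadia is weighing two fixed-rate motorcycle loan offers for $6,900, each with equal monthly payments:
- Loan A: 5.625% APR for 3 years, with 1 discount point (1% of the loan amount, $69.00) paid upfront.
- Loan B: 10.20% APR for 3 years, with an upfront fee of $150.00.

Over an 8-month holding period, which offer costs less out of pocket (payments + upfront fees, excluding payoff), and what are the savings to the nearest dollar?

Loan A: monthly rate = 5.625%/12 = 0.0046875; payment = 6,900 × 0.0046875 / (1 − (1+0.0046875)^−36) = $208.74.
Loan B: at 10.20% the monthly rate is 0.0085000, so the payment is 6,900 × 0.0085000 / (1 − 1.0085000^−36) = $223.29.
Over 8 months: Loan A costs 8 × $208.74 + $69.00 = $1,738.92; Loan B costs 8 × $223.29 + $150.00 = $1,936.32.
Loan A is cheaper by $1,936.32 − $1,738.92 = $197.40.

Loan A by $197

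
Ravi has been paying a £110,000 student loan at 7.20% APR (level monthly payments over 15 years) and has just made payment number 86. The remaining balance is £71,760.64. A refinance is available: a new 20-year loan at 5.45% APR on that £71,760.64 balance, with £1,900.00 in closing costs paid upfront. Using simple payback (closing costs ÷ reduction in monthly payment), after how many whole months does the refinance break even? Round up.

4 months

Current payment = 110,000 × 7.2%/12 / (1 − (1+0.0060000)^−180) = £1,001.05.
Refinanced payment = 71,760.64 × 0.0045417 / (1 − (1+0.0045417)^−240) = £491.61.
Monthly savings = £1,001.05 − £491.61 = £509.44.
Break-even = £1,900.00 / £509.44 = 3.73 → 4 months.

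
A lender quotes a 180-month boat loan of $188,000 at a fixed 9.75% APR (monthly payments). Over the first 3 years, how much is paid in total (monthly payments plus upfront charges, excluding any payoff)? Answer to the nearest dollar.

At 9.75% the monthly rate is 0.0081250, so the payment is 188,000 × 0.0081250 / (1 − 1.0081250^−180) = $1,991.60.
Total outlay = 36 × $1,991.60 = $71,697.60.

$71,698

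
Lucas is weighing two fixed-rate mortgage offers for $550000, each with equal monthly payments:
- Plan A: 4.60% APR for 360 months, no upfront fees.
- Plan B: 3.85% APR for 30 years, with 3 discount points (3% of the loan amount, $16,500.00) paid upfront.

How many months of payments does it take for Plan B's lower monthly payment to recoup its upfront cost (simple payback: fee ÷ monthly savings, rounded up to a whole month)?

Plan A: monthly rate = 4.6%/12 = 0.0038333; payment = 550,000 × 0.0038333 / (1 − (1+0.0038333)^−360) = $2,819.54.
Plan B: at 3.85% the monthly rate is 0.0032083, so the payment is 550,000 × 0.0032083 / (1 − 1.0032083^−360) = $2,578.45.
Monthly savings = $2,819.54 − $2,578.45 = $241.09.
Break-even = $16,500.00 / $241.09 = 68.44 → 69 months.

69 months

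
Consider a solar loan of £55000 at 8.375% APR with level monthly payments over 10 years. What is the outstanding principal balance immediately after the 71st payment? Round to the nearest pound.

£28,065

With monthly rate i = 8.375%/12 = 0.0069792, the balance after k of n payments is P · [(1+i)^n − (1+i)^k] / [(1+i)^n − 1].
(1+0.0069792)^120 = 2.30387157 and (1+0.0069792)^71 = 1.63853029, so the balance is 55,000 × (2.30387157 − 1.63853029) / (2.30387157 − 1) = £28,065.47.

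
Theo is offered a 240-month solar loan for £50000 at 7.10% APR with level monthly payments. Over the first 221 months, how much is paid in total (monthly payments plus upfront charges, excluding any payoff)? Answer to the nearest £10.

At 7.10% the monthly rate is 0.0059167, so the payment is 50,000 × 0.0059167 / (1 − 1.0059167^−240) = £390.66.
Total outlay = 221 × £390.66 = £86,335.86.

£86,340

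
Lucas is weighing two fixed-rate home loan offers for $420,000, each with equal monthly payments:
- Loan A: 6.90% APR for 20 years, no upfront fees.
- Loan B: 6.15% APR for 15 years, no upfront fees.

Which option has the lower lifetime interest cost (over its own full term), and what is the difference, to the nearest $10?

Loan B by $131,360

Loan A: monthly rate = 6.9%/12 = 0.0057500; payment = 420,000 × 0.0057500 / (1 − (1+0.0057500)^−240) = $3,231.09.
Total interest on Loan A = 240 × $3,231.09 − $420,000 = $355,461.60.
Loan B: at 6.15% the monthly rate is 0.0051250, so the payment is 420,000 × 0.0051250 / (1 − 1.0051250^−180) = $3,578.33.
Total interest on Loan B = 180 × $3,578.33 − $420,000 = $224,099.40.
Loan B is lower by $131,362.20.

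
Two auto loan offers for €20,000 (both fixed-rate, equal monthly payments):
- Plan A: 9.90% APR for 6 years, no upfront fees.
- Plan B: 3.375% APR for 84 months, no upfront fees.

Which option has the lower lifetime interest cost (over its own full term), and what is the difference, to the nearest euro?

Plan B by €4,121

Plan A: monthly rate = 9.9%/12 = 0.0082500; payment = 20,000 × 0.0082500 / (1 − (1+0.0082500)^−72) = €369.51.
Total interest on Plan A = 72 × €369.51 − €20,000 = €6,604.72.
Plan B: monthly rate = 3.375%/12 = 0.0028125; payment = 20,000 × 0.0028125 / (1 − (1+0.0028125)^−84) = €267.66.
Total interest on Plan B = 84 × €267.66 − €20,000 = €2,483.44.
Plan B is lower by €4,121.28.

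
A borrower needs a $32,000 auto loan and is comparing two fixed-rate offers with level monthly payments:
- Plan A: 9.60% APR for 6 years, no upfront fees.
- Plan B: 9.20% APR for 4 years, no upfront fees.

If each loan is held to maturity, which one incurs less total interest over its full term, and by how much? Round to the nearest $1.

Plan A: at 9.60% the monthly rate is 0.0080000, so the payment is 32,000 × 0.0080000 / (1 − 1.0080000^−72) = $586.39.
Total interest on Plan A = 72 × $586.39 − $32,000 = $10,220.08.
Plan B: at 9.20% the monthly rate is 0.0076667, so the payment is 32,000 × 0.0076667 / (1 − 1.0076667^−48) = $799.36.
Total interest on Plan B = 48 × $799.36 − $32,000 = $6,369.28.
Plan B is lower by $3,850.80.

Plan B by $3,851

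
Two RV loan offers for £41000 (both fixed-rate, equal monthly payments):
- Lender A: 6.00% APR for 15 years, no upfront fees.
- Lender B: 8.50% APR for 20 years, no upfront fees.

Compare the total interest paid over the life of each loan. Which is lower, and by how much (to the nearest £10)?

Lender A by £23,120

Lender A: monthly rate = 6%/12 = 0.0050000; payment = 41,000 × 0.0050000 / (1 − (1+0.0050000)^−180) = £345.98.
Total interest on Lender A = 180 × £345.98 − £41,000 = £21,276.40.
Lender B: monthly rate = 8.5%/12 = 0.0070833; payment = 41,000 × 0.0070833 / (1 − (1+0.0070833)^−240) = £355.81.
Total interest on Lender B = 240 × £355.81 − £41,000 = £44,394.40.
Lender A is lower by £23,118.00.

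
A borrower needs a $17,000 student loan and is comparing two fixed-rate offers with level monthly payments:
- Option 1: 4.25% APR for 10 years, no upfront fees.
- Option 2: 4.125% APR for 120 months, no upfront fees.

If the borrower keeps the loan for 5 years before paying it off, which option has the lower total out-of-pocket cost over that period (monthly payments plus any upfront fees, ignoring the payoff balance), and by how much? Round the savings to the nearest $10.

Option 1: monthly rate = 4.25%/12 = 0.0035417; payment = 17,000 × 0.0035417 / (1 − (1+0.0035417)^−120) = $174.14.
Option 2: monthly rate = 4.125%/12 = 0.0034375; payment = 17,000 × 0.0034375 / (1 − (1+0.0034375)^−120) = $173.13.
Over 60 months: Option 1 costs 60 × $174.14 = $10,448.40; Option 2 costs 60 × $173.13 = $10,387.80.
Option 2 is cheaper by $10,448.40 − $10,387.80 = $60.60.

Option 2 by $60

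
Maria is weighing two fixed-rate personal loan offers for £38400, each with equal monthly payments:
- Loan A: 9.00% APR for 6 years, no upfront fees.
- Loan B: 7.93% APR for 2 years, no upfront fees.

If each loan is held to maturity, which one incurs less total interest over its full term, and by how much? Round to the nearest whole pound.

Loan B by £8,185

Loan A: monthly rate = 9%/12 = 0.0075000; payment = 38,400 × 0.0075000 / (1 − (1+0.0075000)^−72) = £692.18.
Total interest on Loan A = 72 × £692.18 − £38,400 = £11,436.96.
Loan B: monthly rate = 7.93%/12 = 0.0066083; payment = 38,400 × 0.0066083 / (1 − (1+0.0066083)^−24) = £1,735.50.
Total interest on Loan B = 24 × £1,735.50 − £38,400 = £3,252.00.
Loan B is lower by £8,184.96.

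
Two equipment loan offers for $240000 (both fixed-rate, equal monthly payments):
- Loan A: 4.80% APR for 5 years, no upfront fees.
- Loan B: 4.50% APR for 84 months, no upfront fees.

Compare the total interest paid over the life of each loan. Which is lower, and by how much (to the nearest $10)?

Loan A by $9,800

Loan A: monthly rate = 4.8%/12 = 0.0040000; payment = 240,000 × 0.0040000 / (1 − (1+0.0040000)^−60) = $4,507.14.
Total interest on Loan A = 60 × $4,507.14 − $240,000 = $30,428.40.
Loan B: monthly rate = 4.5%/12 = 0.0037500; payment = 240,000 × 0.0037500 / (1 − (1+0.0037500)^−84) = $3,336.04.
Total interest on Loan B = 84 × $3,336.04 − $240,000 = $40,227.36.
Loan A is lower by $9,798.96.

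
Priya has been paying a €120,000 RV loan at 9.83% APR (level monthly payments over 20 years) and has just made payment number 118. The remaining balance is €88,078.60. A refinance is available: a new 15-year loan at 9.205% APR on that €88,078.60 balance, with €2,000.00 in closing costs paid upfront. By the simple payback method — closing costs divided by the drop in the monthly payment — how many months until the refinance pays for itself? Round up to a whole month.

Current payment = 120,000 × 9.83%/12 / (1 − (1+0.0081917)^−240) = €1,144.54.
Refinanced payment = 88,078.60 × 0.0076708 / (1 − (1+0.0076708)^−180) = €904.12.
Monthly savings = €1,144.54 − €904.12 = €240.42.
Break-even = €2,000.00 / €240.42 = 8.32 → 9 months.

9 months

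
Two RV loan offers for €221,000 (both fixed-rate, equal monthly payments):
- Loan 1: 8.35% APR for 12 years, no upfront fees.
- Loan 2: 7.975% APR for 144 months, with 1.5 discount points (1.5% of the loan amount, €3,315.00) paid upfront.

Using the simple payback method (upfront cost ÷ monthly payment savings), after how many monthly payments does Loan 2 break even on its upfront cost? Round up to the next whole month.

73 months

Loan 1: at 8.35% the monthly rate is 0.0069583, so the payment is 221,000 × 0.0069583 / (1 − 1.0069583^−144) = €2,434.84.
Loan 2: monthly rate = 7.975%/12 = 0.0066458; payment = 221,000 × 0.0066458 / (1 − (1+0.0066458)^−144) = €2,389.19.
Monthly savings = €2,434.84 − €2,389.19 = €45.65.
Break-even = €3,315.00 / €45.65 = 72.62 → 73 months.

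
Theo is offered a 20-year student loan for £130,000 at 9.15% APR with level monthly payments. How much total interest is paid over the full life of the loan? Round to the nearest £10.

£153,730

Monthly rate = 9.15%/12 = 0.0076250; payment = 130,000 × 0.0076250 / (1 − (1+0.0076250)^−240) = £1,182.21.
Total paid = 240 × £1,182.21 = £283,730.40; interest = £283,730.40 − £130,000 = £153,730.40.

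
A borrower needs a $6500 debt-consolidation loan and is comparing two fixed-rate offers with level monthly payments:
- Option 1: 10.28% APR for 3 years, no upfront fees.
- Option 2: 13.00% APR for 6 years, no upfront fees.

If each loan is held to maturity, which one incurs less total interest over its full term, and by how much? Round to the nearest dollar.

Option 1: at 10.28% the monthly rate is 0.0085667, so the payment is 6,500 × 0.0085667 / (1 − 1.0085667^−36) = $210.59.
Total interest on Option 1 = 36 × $210.59 − $6,500 = $1,081.24.
Option 2: monthly rate = 13%/12 = 0.0108333; payment = 6,500 × 0.0108333 / (1 − (1+0.0108333)^−72) = $130.48.
Total interest on Option 2 = 72 × $130.48 − $6,500 = $2,894.56.
Option 1 is lower by $1,813.32.

Option 1 by $1,813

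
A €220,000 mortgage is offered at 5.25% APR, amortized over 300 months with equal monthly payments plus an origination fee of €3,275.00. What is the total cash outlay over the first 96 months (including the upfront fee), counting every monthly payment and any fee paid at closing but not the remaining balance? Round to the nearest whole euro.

€129,836

At 5.25% the monthly rate is 0.0043750, so the payment is 220,000 × 0.0043750 / (1 − 1.0043750^−300) = €1,318.34.
Total outlay = 96 × €1,318.34 + €3,275.00 = €129,835.64.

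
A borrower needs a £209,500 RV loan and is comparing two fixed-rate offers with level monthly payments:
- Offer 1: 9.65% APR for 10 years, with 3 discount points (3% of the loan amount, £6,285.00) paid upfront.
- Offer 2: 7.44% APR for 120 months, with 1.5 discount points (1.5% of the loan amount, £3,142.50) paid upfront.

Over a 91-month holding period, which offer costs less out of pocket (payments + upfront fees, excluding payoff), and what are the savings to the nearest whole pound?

Offer 1: at 9.65% the monthly rate is 0.0080417, so the payment is 209,500 × 0.0080417 / (1 − 1.0080417^−120) = £2,728.11.
Offer 2: at 7.44% the monthly rate is 0.0062000, so the payment is 209,500 × 0.0062000 / (1 − 1.0062000^−120) = £2,480.25.
Over 91 months: Offer 1 costs 91 × £2,728.11 + £6,285.00 = £254,543.01; Offer 2 costs 91 × £2,480.25 + £3,142.50 = £228,845.25.
Offer 2 is cheaper by £254,543.01 − £228,845.25 = £25,697.76.

Offer 2 by £25,698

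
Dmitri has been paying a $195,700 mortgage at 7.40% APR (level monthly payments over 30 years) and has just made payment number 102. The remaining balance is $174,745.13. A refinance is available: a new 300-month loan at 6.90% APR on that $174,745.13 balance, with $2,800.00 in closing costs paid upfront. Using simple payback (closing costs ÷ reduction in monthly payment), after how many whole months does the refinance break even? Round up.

Current payment = 195,700 × 7.4%/12 / (1 − (1+0.0061667)^−360) = $1,354.99.
Refinanced payment = 174,745.13 × 0.0057500 / (1 − (1+0.0057500)^−300) = $1,223.94.
Monthly savings = $1,354.99 − $1,223.94 = $131.05.
Break-even = $2,800.00 / $131.05 = 21.37 → 22 months.

22 months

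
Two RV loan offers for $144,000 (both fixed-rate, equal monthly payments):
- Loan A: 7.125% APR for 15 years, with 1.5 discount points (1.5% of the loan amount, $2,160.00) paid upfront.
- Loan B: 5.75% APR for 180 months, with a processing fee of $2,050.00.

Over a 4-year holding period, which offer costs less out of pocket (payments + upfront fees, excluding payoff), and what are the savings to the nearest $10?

Loan B by $5,320

Loan A: monthly rate = 7.125%/12 = 0.0059375; payment = 144,000 × 0.0059375 / (1 − (1+0.0059375)^−180) = $1,304.40.
Loan B: at 5.75% the monthly rate is 0.0047917, so the payment is 144,000 × 0.0047917 / (1 − 1.0047917^−180) = $1,195.79.
Over 48 months: Loan A costs 48 × $1,304.40 + $2,160.00 = $64,771.20; Loan B costs 48 × $1,195.79 + $2,050.00 = $59,447.92.
Loan B is cheaper by $64,771.20 − $59,447.92 = $5,323.28.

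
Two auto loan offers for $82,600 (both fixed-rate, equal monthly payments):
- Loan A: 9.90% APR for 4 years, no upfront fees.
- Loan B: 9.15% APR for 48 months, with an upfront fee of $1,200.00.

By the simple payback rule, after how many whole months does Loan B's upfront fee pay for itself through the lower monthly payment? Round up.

41 months

Loan A: at 9.90% the monthly rate is 0.0082500, so the payment is 82,600 × 0.0082500 / (1 − 1.0082500^−48) = $2,090.98.
Loan B: monthly rate = 9.15%/12 = 0.0076250; payment = 82,600 × 0.0076250 / (1 − (1+0.0076250)^−48) = $2,061.39.
Monthly savings = $2,090.98 − $2,061.39 = $29.59.
Break-even = $1,200.00 / $29.59 = 40.55 → 41 months.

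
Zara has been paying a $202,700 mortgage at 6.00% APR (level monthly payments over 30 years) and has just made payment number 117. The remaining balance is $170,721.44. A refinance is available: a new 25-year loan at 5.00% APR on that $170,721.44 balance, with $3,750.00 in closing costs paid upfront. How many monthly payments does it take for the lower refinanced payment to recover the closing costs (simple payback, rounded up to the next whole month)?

18 months

Current payment = 202,700 × 6%/12 / (1 − (1+0.0050000)^−360) = $1,215.29.
Refinanced payment = 170,721.44 × 0.0041667 / (1 − (1+0.0041667)^−300) = $998.02.
Monthly savings = $1,215.29 − $998.02 = $217.27.
Break-even = $3,750.00 / $217.27 = 17.26 → 18 months.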